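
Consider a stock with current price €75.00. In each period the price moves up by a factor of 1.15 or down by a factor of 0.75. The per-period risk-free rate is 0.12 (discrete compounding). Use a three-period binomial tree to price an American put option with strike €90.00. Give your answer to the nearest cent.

Risk-neutral probability p = (1 + 0.12 − 0.75)/(1.15 − 0.75) = 0.3700/0.4000 = 0.9250
Terminal stock prices: S_uuu = 114.1, S_uud = 74.39, S_udd = 48.52, S_ddd = 31.64
Terminal payoffs (K − S): max(-24.07, 0) = 0, max(15.61, 0) = 15.61, max(41.48, 0) = 41.48, max(58.36, 0) = 58.36
Node uu (S = 99.19): continuation = 1/1.12·[0.9250·0.0000 + 0.0750·15.6094] = 1.0453; exercise value = 0.0000 ≤ continuation, so V_uu = 1.0453
Node ud (S = 64.69): continuation = 1/1.12·[0.9250·15.6094 + 0.0750·41.4844] = 15.6696; exercise value = 25.3125 > continuation, so V_ud = 25.3125 (exercise)
Node dd (S = 42.19): continuation = 1/1.12·[0.9250·41.4844 + 0.0750·58.3594] = 38.1696; exercise value = 47.8125 > continuation, so V_dd = 47.8125 (exercise)
Node u (S = 86.25): continuation = 1/1.12·[0.9250·1.0453 + 0.0750·25.3125] = 2.5583; exercise value = 3.7500 > continuation, so V_u = 3.7500 (exercise)
Node d (S = 56.25): continuation = 1/1.12·[0.9250·25.3125 + 0.0750·47.8125] = 24.1071; exercise value = 33.7500 > continuation, so V_d = 33.7500 (exercise)
Node 0 (S = 75): continuation = 1/1.12·[0.9250·3.7500 + 0.0750·33.7500] = 5.3571; exercise value = 15.0000 > continuation, so V_0 = 15.0000 (exercise)

€15.00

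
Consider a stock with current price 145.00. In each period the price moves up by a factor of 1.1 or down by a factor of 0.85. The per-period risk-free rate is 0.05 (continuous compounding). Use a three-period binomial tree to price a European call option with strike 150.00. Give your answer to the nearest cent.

19.31

Risk-neutral probability p = (e^0.05 − 0.85)/(1.1 − 0.85) = 0.2013/0.2500 = 0.8051
Terminal stock prices: S_uuu = 193, S_uud = 149.1, S_udd = 115.2, S_ddd = 89.05
Terminal payoffs (S − K): max(43, 0) = 43, max(-0.8675, 0) = 0, max(-34.76, 0) = 0, max(-60.95, 0) = 0
Node uu (S = 175.5): V_uu = e^(−0.05)·[0.8051·42.9950 + 0.1949·0.0000] = 32.9264
Node ud (S = 135.6): V_ud = e^(−0.05)·[0.8051·0.0000 + 0.1949·0.0000] = 0.0000
Node dd (S = 104.8): V_dd = e^(−0.05)·[0.8051·0.0000 + 0.1949·0.0000] = 0.0000
Node u (S = 159.5): V_u = e^(−0.05)·[0.8051·32.9264 + 0.1949·0.0000] = 25.2157
Node d (S = 123.2): V_d = e^(−0.05)·[0.8051·0.0000 + 0.1949·0.0000] = 0.0000
Node 0 (S = 145): V_0 = e^(−0.05)·[0.8051·25.2157 + 0.1949·0.0000] = 19.3107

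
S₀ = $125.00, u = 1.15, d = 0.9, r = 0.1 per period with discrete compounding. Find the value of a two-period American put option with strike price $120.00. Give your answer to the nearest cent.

$1.36

Risk-neutral probability p = (1 + 0.1 − 0.9)/(1.15 − 0.9) = 0.2000/0.2500 = 0.8000
Terminal stock prices: S_uu = 165.3, S_ud = 129.4, S_dd = 101.2
Terminal payoffs (K − S): max(-45.31, 0) = 0, max(-9.375, 0) = 0, max(18.75, 0) = 18.75
Node u (S = 143.8): continuation = 1/1.1·[0.8000·0.0000 + 0.2000·0.0000] = 0.0000; exercise value = 0.0000 ≤ continuation, so V_u = 0.0000
Node d (S = 112.5): continuation = 1/1.1·[0.8000·0.0000 + 0.2000·18.7500] = 3.4091; exercise value = 7.5000 > continuation, so V_d = 7.5000 (exercise)
Node 0 (S = 125): continuation = 1/1.1·[0.8000·0.0000 + 0.2000·7.5000] = 1.3636; exercise value = 0.0000 ≤ continuation, so V_0 = 1.3636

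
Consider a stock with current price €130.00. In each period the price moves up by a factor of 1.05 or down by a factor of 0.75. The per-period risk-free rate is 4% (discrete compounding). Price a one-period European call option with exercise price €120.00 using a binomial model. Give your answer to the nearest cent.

€15.34

Risk-neutral probability p = (1 + 0.04 − 0.75)/(1.05 − 0.75) = 0.2900/0.3000 = 0.9667
Terminal stock prices: S_u = 136.5, S_d = 97.5
Terminal payoffs (S − K): max(16.5, 0) = 16.5, max(-22.5, 0) = 0
Node 0 (S = 130): V_0 = 1/1.04·[0.9667·16.5000 + 0.0333·0.0000] = 15.3365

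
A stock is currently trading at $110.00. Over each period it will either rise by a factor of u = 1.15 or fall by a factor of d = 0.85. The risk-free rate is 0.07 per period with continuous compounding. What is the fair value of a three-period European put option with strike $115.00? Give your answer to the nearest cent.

Risk-neutral probability p = (e^0.07 − 0.85)/(1.15 − 0.85) = 0.2225/0.3000 = 0.7417
Terminal stock prices: S_uuu = 167.3, S_uud = 123.7, S_udd = 91.4, S_ddd = 67.55
Terminal payoffs (K − S): max(-52.3, 0) = 0, max(-8.654, 0) = 0, max(23.6, 0) = 23.6, max(47.45, 0) = 47.45
Node uu (S = 145.5): V_uu = e^(−0.07)·[0.7417·0.0000 + 0.2583·0.0000] = 0.0000
Node ud (S = 107.5): V_ud = e^(−0.07)·[0.7417·0.0000 + 0.2583·23.6038] = 5.6848
Node dd (S = 79.47): V_dd = e^(−0.07)·[0.7417·23.6038 + 0.2583·47.4463] = 27.7503
Node u (S = 126.5): V_u = e^(−0.07)·[0.7417·0.0000 + 0.2583·5.6848] = 1.3691
Node d (S = 93.5): V_d = e^(−0.07)·[0.7417·5.6848 + 0.2583·27.7503] = 10.6148
Node 0 (S = 110): V_0 = e^(−0.07)·[0.7417·1.3691 + 0.2583·10.6148] = 3.5033

$3.50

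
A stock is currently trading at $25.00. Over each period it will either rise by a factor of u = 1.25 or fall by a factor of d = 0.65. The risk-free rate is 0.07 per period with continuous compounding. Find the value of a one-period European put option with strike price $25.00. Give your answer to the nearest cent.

$2.41

Risk-neutral probability p = (e^0.07 − 0.65)/(1.25 − 0.65) = 0.4225/0.6000 = 0.7042
Terminal stock prices: S_u = 31.25, S_d = 16.25
Terminal payoffs (K − S): max(-6.25, 0) = 0, max(8.75, 0) = 8.75
Node 0 (S = 25): V_0 = e^(−0.07)·[0.7042·0.0000 + 0.2958·8.7500] = 2.4134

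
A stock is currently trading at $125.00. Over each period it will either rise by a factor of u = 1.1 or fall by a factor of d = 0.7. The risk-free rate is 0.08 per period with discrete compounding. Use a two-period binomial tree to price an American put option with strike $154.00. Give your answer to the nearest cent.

$29.00

Risk-neutral probability p = (1 + 0.08 − 0.7)/(1.1 − 0.7) = 0.3800/0.4000 = 0.9500
Terminal stock prices: S_uu = 151.3, S_ud = 96.25, S_dd = 61.25
Terminal payoffs (K − S): max(2.75, 0) = 2.75, max(57.75, 0) = 57.75, max(92.75, 0) = 92.75
Node u (S = 137.5): continuation = 1/1.08·[0.9500·2.7500 + 0.0500·57.7500] = 5.0926; exercise value = 16.5000 > continuation, so V_u = 16.5000 (exercise)
Node d (S = 87.5): continuation = 1/1.08·[0.9500·57.7500 + 0.0500·92.7500] = 55.0926; exercise value = 66.5000 > continuation, so V_d = 66.5000 (exercise)
Node 0 (S = 125): continuation = 1/1.08·[0.9500·16.5000 + 0.0500·66.5000] = 17.5926; exercise value = 29.0000 > continuation, so V_0 = 29.0000 (exercise)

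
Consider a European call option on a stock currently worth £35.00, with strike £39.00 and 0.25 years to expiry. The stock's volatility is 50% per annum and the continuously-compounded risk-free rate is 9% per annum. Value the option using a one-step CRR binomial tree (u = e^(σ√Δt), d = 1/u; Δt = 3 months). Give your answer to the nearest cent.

£2.80

CRR parameters: u = e^(σ√Δt) = e^(0.5·√0.25) = 1.2840, d = 1/u = 0.7788
Per-period rate: rΔt = 0.09·0.25 = 0.0225, so R = e^0.0225 = 1.0228
Risk-neutral probability p = (e^0.0225 − 0.7788)/(1.2840 − 0.7788) = 0.2440/0.5052 = 0.4829
Terminal stock prices: S_u = 44.94, S_d = 27.26
Terminal payoffs (S − K): max(5.941, 0) = 5.941, max(-11.74, 0) = 0
Node 0 (S = 35): V_0 = e^(−0.0225)·[0.4829·5.9409 + 0.5171·0.0000] = 2.8048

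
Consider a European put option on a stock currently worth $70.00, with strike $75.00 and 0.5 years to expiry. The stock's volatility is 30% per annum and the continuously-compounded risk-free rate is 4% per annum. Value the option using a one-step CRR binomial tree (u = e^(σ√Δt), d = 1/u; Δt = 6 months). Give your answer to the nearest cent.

CRR parameters: u = e^(σ√Δt) = e^(0.3·√0.5) = 1.2363, d = 1/u = 0.8089
Per-period rate: rΔt = 0.04·0.5 = 0.02, so R = e^0.02 = 1.0202
Risk-neutral probability p = (e^0.02 − 0.8089)/(1.2363 − 0.8089) = 0.2113/0.4275 = 0.4944
Terminal stock prices: S_u = 86.54, S_d = 56.62
Terminal payoffs (K − S): max(-11.54, 0) = 0, max(18.38, 0) = 18.38
Node 0 (S = 70): V_0 = e^(−0.02)·[0.4944·0.0000 + 0.5056·18.3799] = 9.1084

$9.11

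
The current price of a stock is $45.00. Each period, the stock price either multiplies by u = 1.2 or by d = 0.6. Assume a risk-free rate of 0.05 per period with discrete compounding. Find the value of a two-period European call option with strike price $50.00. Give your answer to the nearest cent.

$7.55

Risk-neutral probability p = (1 + 0.05 − 0.6)/(1.2 − 0.6) = 0.4500/0.6000 = 0.7500
Terminal stock prices: S_uu = 64.8, S_ud = 32.4, S_dd = 16.2
Terminal payoffs (S − K): max(14.8, 0) = 14.8, max(-17.6, 0) = 0, max(-33.8, 0) = 0
Node u (S = 54): V_u = 1/1.05·[0.7500·14.8000 + 0.2500·0.0000] = 10.5714
Node d (S = 27): V_d = 1/1.05·[0.7500·0.0000 + 0.2500·0.0000] = 0.0000
Node 0 (S = 45): V_0 = 1/1.05·[0.7500·10.5714 + 0.2500·0.0000] = 7.5510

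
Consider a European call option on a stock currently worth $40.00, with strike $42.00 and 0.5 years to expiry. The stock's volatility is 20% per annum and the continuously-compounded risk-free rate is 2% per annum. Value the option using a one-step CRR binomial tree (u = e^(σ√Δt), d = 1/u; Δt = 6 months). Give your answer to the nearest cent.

$2.02

CRR parameters: u = e^(σ√Δt) = e^(0.2·√0.5) = 1.1519, d = 1/u = 0.8681
Per-period rate: rΔt = 0.02·0.5 = 0.01, so R = e^0.01 = 1.0101
Risk-neutral probability p = (e^0.01 − 0.8681)/(1.1519 − 0.8681) = 0.1419/0.2838 = 0.5001
Terminal stock prices: S_u = 46.08, S_d = 34.72
Terminal payoffs (S − K): max(4.076, 0) = 4.076, max(-7.275, 0) = 0
Node 0 (S = 40): V_0 = e^(−0.01)·[0.5001·4.0764 + 0.4999·0.0000] = 2.0184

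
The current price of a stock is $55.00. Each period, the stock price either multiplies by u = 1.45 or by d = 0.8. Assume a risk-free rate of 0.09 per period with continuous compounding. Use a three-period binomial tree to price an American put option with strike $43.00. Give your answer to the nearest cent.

$1.95

Risk-neutral probability p = (e^0.09 − 0.8)/(1.45 − 0.8) = 0.2942/0.6500 = 0.4526
Terminal stock prices: S_uuu = 167.7, S_uud = 92.51, S_udd = 51.04, S_ddd = 28.16
Terminal payoffs (K − S): max(-124.7, 0) = 0, max(-49.51, 0) = 0, max(-8.04, 0) = 0, max(14.84, 0) = 14.84
Node uu (S = 115.6): continuation = e^(−0.09)·[0.4526·0.0000 + 0.5474·0.0000] = 0.0000; exercise value = 0.0000 ≤ continuation, so V_uu = 0.0000
Node ud (S = 63.8): continuation = e^(−0.09)·[0.4526·0.0000 + 0.5474·0.0000] = 0.0000; exercise value = 0.0000 ≤ continuation, so V_ud = 0.0000
Node dd (S = 35.2): continuation = e^(−0.09)·[0.4526·0.0000 + 0.5474·14.8400] = 7.4246; exercise value = 7.8000 > continuation, so V_dd = 7.8000 (exercise)
Node u (S = 79.75): continuation = e^(−0.09)·[0.4526·0.0000 + 0.5474·0.0000] = 0.0000; exercise value = 0.0000 ≤ continuation, so V_u = 0.0000
Node d (S = 44): continuation = e^(−0.09)·[0.4526·0.0000 + 0.5474·7.8000] = 3.9024; exercise value = 0.0000 ≤ continuation, so V_d = 3.9024
Node 0 (S = 55): continuation = e^(−0.09)·[0.4526·0.0000 + 0.5474·3.9024] = 1.9524; exercise value = 0.0000 ≤ continuation, so V_0 = 1.9524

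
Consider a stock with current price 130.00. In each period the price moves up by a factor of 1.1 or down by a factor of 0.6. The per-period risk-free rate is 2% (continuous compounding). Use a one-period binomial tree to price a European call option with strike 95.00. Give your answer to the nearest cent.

39.54

Risk-neutral probability p = (e^0.02 − 0.6)/(1.1 − 0.6) = 0.4202/0.5000 = 0.8404
Terminal stock prices: S_u = 143, S_d = 78
Terminal payoffs (S − K): max(48, 0) = 48, max(-17, 0) = 0
Node 0 (S = 130): V_0 = e^(−0.02)·[0.8404·48.0000 + 0.1596·0.0000] = 39.5406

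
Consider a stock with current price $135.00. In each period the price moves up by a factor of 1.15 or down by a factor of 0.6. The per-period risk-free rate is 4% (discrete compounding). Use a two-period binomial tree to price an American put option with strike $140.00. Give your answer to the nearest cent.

Risk-neutral probability p = (1 + 0.04 − 0.6)/(1.15 − 0.6) = 0.4400/0.5500 = 0.8000
Terminal stock prices: S_uu = 178.5, S_ud = 93.15, S_dd = 48.6
Terminal payoffs (K − S): max(-38.54, 0) = 0, max(46.85, 0) = 46.85, max(91.4, 0) = 91.4
Node u (S = 155.2): continuation = 1/1.04·[0.8000·0.0000 + 0.2000·46.8500] = 9.0096; exercise value = 0.0000 ≤ continuation, so V_u = 9.0096
Node d (S = 81): continuation = 1/1.04·[0.8000·46.8500 + 0.2000·91.4000] = 53.6154; exercise value = 59.0000 > continuation, so V_d = 59.0000 (exercise)
Node 0 (S = 135): continuation = 1/1.04·[0.8000·9.0096 + 0.2000·59.0000] = 18.2766; exercise value = 5.0000 ≤ continuation, so V_0 = 18.2766

$18.28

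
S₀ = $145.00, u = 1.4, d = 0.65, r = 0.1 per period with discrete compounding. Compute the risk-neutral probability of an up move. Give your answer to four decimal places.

p = 0.6000

Risk-neutral probability p = (1 + 0.1 − 0.65)/(1.4 − 0.65) = 0.4500/0.7500 = 0.6000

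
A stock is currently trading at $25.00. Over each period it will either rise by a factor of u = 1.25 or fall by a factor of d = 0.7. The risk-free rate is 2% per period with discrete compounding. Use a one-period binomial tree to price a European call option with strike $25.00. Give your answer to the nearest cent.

$3.57

Risk-neutral probability p = (1 + 0.02 − 0.7)/(1.25 − 0.7) = 0.3200/0.5500 = 0.5818
Terminal stock prices: S_u = 31.25, S_d = 17.5
Terminal payoffs (S − K): max(6.25, 0) = 6.25, max(-7.5, 0) = 0
Node 0 (S = 25): V_0 = 1/1.02·[0.5818·6.2500 + 0.4182·0.0000] = 3.5651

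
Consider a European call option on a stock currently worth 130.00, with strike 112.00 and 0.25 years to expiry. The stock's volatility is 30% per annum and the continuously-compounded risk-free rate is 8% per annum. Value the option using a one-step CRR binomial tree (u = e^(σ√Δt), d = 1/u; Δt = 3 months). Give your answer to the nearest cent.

20.27

CRR parameters: u = e^(σ√Δt) = e^(0.3·√0.25) = 1.1618, d = 1/u = 0.8607
Per-period rate: rΔt = 0.08·0.25 = 0.02, so R = e^0.02 = 1.0202
Risk-neutral probability p = (e^0.02 − 0.8607)/(1.1618 − 0.8607) = 0.1595/0.3011 = 0.5297
Terminal stock prices: S_u = 151, S_d = 111.9
Terminal payoffs (S − K): max(39.04, 0) = 39.04, max(-0.108, 0) = 0
Node 0 (S = 130): V_0 = e^(−0.02)·[0.5297·39.0385 + 0.4703·0.0000] = 20.2675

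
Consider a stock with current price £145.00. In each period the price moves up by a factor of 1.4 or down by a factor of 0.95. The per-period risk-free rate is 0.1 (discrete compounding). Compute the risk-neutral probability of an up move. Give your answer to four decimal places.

p = 0.3333

Risk-neutral probability p = (1 + 0.1 − 0.95)/(1.4 − 0.95) = 0.1500/0.4500 = 0.3333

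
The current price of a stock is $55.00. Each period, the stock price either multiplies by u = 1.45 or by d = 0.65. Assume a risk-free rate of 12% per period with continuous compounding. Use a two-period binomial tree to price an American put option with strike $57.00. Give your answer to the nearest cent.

$8.57

Risk-neutral probability p = (e^0.12 − 0.65)/(1.45 − 0.65) = 0.4775/0.8000 = 0.5969
Terminal stock prices: S_uu = 115.6, S_ud = 51.84, S_dd = 23.24
Terminal payoffs (K − S): max(-58.64, 0) = 0, max(5.163, 0) = 5.163, max(33.76, 0) = 33.76
Node u (S = 79.75): continuation = e^(−0.12)·[0.5969·0.0000 + 0.4031·5.1625] = 1.8458; exercise value = 0.0000 ≤ continuation, so V_u = 1.8458
Node d (S = 35.75): continuation = e^(−0.12)·[0.5969·5.1625 + 0.4031·33.7625] = 14.8045; exercise value = 21.2500 > continuation, so V_d = 21.2500 (exercise)
Node 0 (S = 55): continuation = e^(−0.12)·[0.5969·1.8458 + 0.4031·21.2500] = 8.5749; exercise value = 2.0000 ≤ continuation, so V_0 = 8.5749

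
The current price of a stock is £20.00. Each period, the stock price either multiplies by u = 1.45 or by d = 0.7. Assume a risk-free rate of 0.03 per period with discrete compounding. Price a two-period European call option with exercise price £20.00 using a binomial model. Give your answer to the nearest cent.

Risk-neutral probability p = (1 + 0.03 − 0.7)/(1.45 − 0.7) = 0.3300/0.7500 = 0.4400
Terminal stock prices: S_uu = 42.05, S_ud = 20.3, S_dd = 9.8
Terminal payoffs (S − K): max(22.05, 0) = 22.05, max(0.3, 0) = 0.3, max(-10.2, 0) = 0
Node u (S = 29): V_u = 1/1.03·[0.4400·22.0500 + 0.5600·0.3000] = 9.5825
Node d (S = 14): V_d = 1/1.03·[0.4400·0.3000 + 0.5600·0.0000] = 0.1282
Node 0 (S = 20): V_0 = 1/1.03·[0.4400·9.5825 + 0.5600·0.1282] = 4.1632

£4.16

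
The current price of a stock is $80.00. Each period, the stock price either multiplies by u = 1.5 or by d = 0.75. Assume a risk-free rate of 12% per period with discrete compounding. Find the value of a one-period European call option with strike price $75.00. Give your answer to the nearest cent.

$19.82

Risk-neutral probability p = (1 + 0.12 − 0.75)/(1.5 − 0.75) = 0.3700/0.7500 = 0.4933
Terminal stock prices: S_u = 120, S_d = 60
Terminal payoffs (S − K): max(45, 0) = 45, max(-15, 0) = 0
Node 0 (S = 80): V_0 = 1/1.12·[0.4933·45.0000 + 0.5067·0.0000] = 19.8214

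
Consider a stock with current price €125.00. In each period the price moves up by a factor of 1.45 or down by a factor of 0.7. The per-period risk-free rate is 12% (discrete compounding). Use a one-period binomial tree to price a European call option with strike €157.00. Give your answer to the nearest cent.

€12.13

Risk-neutral probability p = (1 + 0.12 − 0.7)/(1.45 − 0.7) = 0.4200/0.7500 = 0.5600
Terminal stock prices: S_u = 181.2, S_d = 87.5
Terminal payoffs (S − K): max(24.25, 0) = 24.25, max(-69.5, 0) = 0
Node 0 (S = 125): V_0 = 1/1.12·[0.5600·24.2500 + 0.4400·0.0000] = 12.1250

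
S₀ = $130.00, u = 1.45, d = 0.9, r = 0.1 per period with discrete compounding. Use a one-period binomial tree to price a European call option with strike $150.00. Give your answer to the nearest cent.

$12.73

Risk-neutral probability p = (1 + 0.1 − 0.9)/(1.45 − 0.9) = 0.2000/0.5500 = 0.3636
Terminal stock prices: S_u = 188.5, S_d = 117
Terminal payoffs (S − K): max(38.5, 0) = 38.5, max(-33, 0) = 0
Node 0 (S = 130): V_0 = 1/1.1·[0.3636·38.5000 + 0.6364·0.0000] = 12.7273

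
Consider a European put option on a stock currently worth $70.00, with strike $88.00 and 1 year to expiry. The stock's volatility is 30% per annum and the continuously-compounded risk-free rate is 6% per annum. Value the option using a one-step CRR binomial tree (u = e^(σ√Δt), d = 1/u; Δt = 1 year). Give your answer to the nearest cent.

CRR parameters: u = e^(σ√Δt) = e^(0.3·√1) = 1.3499, d = 1/u = 0.7408
Per-period rate: rΔt = 0.06·1 = 0.06, so R = e^0.06 = 1.0618
Risk-neutral probability p = (e^0.06 − 0.7408)/(1.3499 − 0.7408) = 0.3210/0.6090 = 0.5271
Terminal stock prices: S_u = 94.49, S_d = 51.86
Terminal payoffs (K − S): max(-6.49, 0) = 0, max(36.14, 0) = 36.14
Node 0 (S = 70): V_0 = e^(−0.06)·[0.5271·0.0000 + 0.4729·36.1427] = 16.0969

$16.10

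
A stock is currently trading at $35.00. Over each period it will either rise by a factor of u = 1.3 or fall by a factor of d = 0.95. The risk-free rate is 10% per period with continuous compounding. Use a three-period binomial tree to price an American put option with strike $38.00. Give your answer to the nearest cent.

Risk-neutral probability p = (e^0.1 − 0.95)/(1.3 − 0.95) = 0.1552/0.3500 = 0.4433
Terminal stock prices: S_uuu = 76.89, S_uud = 56.19, S_udd = 41.06, S_ddd = 30.01
Terminal payoffs (K − S): max(-38.89, 0) = 0, max(-18.19, 0) = 0, max(-3.064, 0) = 0, max(7.992, 0) = 7.992
Node uu (S = 59.15): continuation = e^(−0.1)·[0.4433·0.0000 + 0.5567·0.0000] = 0.0000; exercise value = 0.0000 ≤ continuation, so V_uu = 0.0000
Node ud (S = 43.23): continuation = e^(−0.1)·[0.4433·0.0000 + 0.5567·0.0000] = 0.0000; exercise value = 0.0000 ≤ continuation, so V_ud = 0.0000
Node dd (S = 31.59): continuation = e^(−0.1)·[0.4433·0.0000 + 0.5567·7.9919] = 4.0254; exercise value = 6.4125 > continuation, so V_dd = 6.4125 (exercise)
Node u (S = 45.5): continuation = e^(−0.1)·[0.4433·0.0000 + 0.5567·0.0000] = 0.0000; exercise value = 0.0000 ≤ continuation, so V_u = 0.0000
Node d (S = 33.25): continuation = e^(−0.1)·[0.4433·0.0000 + 0.5567·6.4125] = 3.2299; exercise value = 4.7500 > continuation, so V_d = 4.7500 (exercise)
Node 0 (S = 35): continuation = e^(−0.1)·[0.4433·0.0000 + 0.5567·4.7500] = 2.3925; exercise value = 3.0000 > continuation, so V_0 = 3.0000 (exercise)

$3.00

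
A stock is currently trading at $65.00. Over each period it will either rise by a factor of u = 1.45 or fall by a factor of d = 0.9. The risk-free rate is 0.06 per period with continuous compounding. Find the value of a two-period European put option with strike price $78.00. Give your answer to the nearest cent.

$11.20

Risk-neutral probability p = (e^0.06 − 0.9)/(1.45 − 0.9) = 0.1618/0.5500 = 0.2942
Terminal stock prices: S_uu = 136.7, S_ud = 84.83, S_dd = 52.65
Terminal payoffs (K − S): max(-58.66, 0) = 0, max(-6.825, 0) = 0, max(25.35, 0) = 25.35
Node u (S = 94.25): V_u = e^(−0.06)·[0.2942·0.0000 + 0.7058·0.0000] = 0.0000
Node d (S = 58.5): V_d = e^(−0.06)·[0.2942·0.0000 + 0.7058·25.3500] = 16.8489
Node 0 (S = 65): V_0 = e^(−0.06)·[0.2942·0.0000 + 0.7058·16.8489] = 11.1987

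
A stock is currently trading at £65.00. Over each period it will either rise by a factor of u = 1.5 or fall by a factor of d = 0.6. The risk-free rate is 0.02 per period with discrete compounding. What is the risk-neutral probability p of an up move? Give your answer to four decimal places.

p = 0.4667

Risk-neutral probability p = (1 + 0.02 − 0.6)/(1.5 − 0.6) = 0.4200/0.9000 = 0.4667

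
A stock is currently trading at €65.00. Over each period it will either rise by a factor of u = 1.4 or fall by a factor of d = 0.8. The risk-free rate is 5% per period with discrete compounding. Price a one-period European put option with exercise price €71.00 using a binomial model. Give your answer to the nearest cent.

€10.56

Risk-neutral probability p = (1 + 0.05 − 0.8)/(1.4 − 0.8) = 0.2500/0.6000 = 0.4167
Terminal stock prices: S_u = 91, S_d = 52
Terminal payoffs (K − S): max(-20, 0) = 0, max(19, 0) = 19
Node 0 (S = 65): V_0 = 1/1.05·[0.4167·0.0000 + 0.5833·19.0000] = 10.5556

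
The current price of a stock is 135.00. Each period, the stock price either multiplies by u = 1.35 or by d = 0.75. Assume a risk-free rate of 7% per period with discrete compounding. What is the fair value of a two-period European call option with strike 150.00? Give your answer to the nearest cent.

23.86

Risk-neutral probability p = (1 + 0.07 − 0.75)/(1.35 − 0.75) = 0.3200/0.6000 = 0.5333
Terminal stock prices: S_uu = 246, S_ud = 136.7, S_dd = 75.94
Terminal payoffs (S − K): max(96.04, 0) = 96.04, max(-13.31, 0) = 0, max(-74.06, 0) = 0
Node u (S = 182.2): V_u = 1/1.07·[0.5333·96.0375 + 0.4667·0.0000] = 47.8692
Node d (S = 101.2): V_d = 1/1.07·[0.5333·0.0000 + 0.4667·0.0000] = 0.0000
Node 0 (S = 135): V_0 = 1/1.07·[0.5333·47.8692 + 0.4667·0.0000] = 23.8600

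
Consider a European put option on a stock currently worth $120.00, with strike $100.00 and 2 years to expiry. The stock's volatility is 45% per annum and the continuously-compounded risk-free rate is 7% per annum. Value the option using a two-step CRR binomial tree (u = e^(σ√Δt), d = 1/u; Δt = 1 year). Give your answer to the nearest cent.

CRR parameters: u = e^(σ√Δt) = e^(0.45·√1) = 1.5683, d = 1/u = 0.6376
Per-period rate: rΔt = 0.07·1 = 0.07, so R = e^0.07 = 1.0725
Risk-neutral probability p = (e^0.07 − 0.6376)/(1.5683 − 0.6376) = 0.4349/0.9307 = 0.4673
Terminal stock prices: S_uu = 295.2, S_ud = 120, S_dd = 48.79
Terminal payoffs (K − S): max(-195.2, 0) = 0, max(-20, 0) = 0, max(51.21, 0) = 51.21
Node u (S = 188.2): V_u = e^(−0.07)·[0.4673·0.0000 + 0.5327·0.0000] = 0.0000
Node d (S = 76.52): V_d = e^(−0.07)·[0.4673·0.0000 + 0.5327·51.2116] = 25.4376
Node 0 (S = 120): V_0 = e^(−0.07)·[0.4673·0.0000 + 0.5327·25.4376] = 12.6352

$12.64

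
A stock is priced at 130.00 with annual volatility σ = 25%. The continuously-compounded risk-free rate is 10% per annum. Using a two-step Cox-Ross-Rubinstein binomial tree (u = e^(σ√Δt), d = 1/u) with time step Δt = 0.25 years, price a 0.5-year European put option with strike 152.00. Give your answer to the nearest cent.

19.20

CRR parameters: u = e^(σ√Δt) = e^(0.25·√0.25) = 1.1331, d = 1/u = 0.8825
Per-period rate: rΔt = 0.1·0.25 = 0.025, so R = e^0.025 = 1.0253
Risk-neutral probability p = (e^0.025 − 0.8825)/(1.1331 − 0.8825) = 0.1428/0.2507 = 0.5698
Terminal stock prices: S_uu = 166.9, S_ud = 130, S_dd = 101.2
Terminal payoffs (K − S): max(-14.92, 0) = 0, max(22, 0) = 22, max(50.76, 0) = 50.76
Node u (S = 147.3): V_u = e^(−0.025)·[0.5698·0.0000 + 0.4302·22.0000] = 9.2310
Node d (S = 114.7): V_d = e^(−0.025)·[0.5698·22.0000 + 0.4302·50.7559] = 33.5225
Node 0 (S = 130): V_0 = e^(−0.025)·[0.5698·9.2310 + 0.4302·33.5225] = 19.1956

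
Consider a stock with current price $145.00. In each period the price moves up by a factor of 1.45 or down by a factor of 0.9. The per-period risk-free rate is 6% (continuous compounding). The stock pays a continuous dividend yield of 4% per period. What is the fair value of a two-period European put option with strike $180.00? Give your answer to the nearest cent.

$33.88

Per-period risk-free factor R = e^0.06 = 1.0618; dividend-adjusted growth = e^(0.06−0.04) = 1.0202.
Risk-neutral probability p = (1.0202 − 0.9)/(1.45 − 0.9) = 0.1202/0.5500 = 0.2185
Terminal stock prices: S_uu = 304.9, S_ud = 189.2, S_dd = 117.5
Terminal payoffs (K − S): max(-124.9, 0) = 0, max(-9.225, 0) = 0, max(62.55, 0) = 62.55
Node u (S = 210.2): V_u = e^(−0.06)·[0.2185·0.0000 + 0.7815·0.0000] = 0.0000
Node d (S = 130.5): V_d = e^(−0.06)·[0.2185·0.0000 + 0.7815·62.5500] = 46.0333
Node 0 (S = 145): V_0 = e^(−0.06)·[0.2185·0.0000 + 0.7815·46.0333] = 33.8779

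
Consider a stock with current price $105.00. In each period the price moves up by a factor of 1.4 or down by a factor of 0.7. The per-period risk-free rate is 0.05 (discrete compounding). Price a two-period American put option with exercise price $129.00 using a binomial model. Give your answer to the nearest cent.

$32.35

Risk-neutral probability p = (1 + 0.05 − 0.7)/(1.4 − 0.7) = 0.3500/0.7000 = 0.5000
Terminal stock prices: S_uu = 205.8, S_ud = 102.9, S_dd = 51.45
Terminal payoffs (K − S): max(-76.8, 0) = 0, max(26.1, 0) = 26.1, max(77.55, 0) = 77.55
Node u (S = 147): continuation = 1/1.05·[0.5000·0.0000 + 0.5000·26.1000] = 12.4286; exercise value = 0.0000 ≤ continuation, so V_u = 12.4286
Node d (S = 73.5): continuation = 1/1.05·[0.5000·26.1000 + 0.5000·77.5500] = 49.3571; exercise value = 55.5000 > continuation, so V_d = 55.5000 (exercise)
Node 0 (S = 105): continuation = 1/1.05·[0.5000·12.4286 + 0.5000·55.5000] = 32.3469; exercise value = 24.0000 ≤ continuation, so V_0 = 32.3469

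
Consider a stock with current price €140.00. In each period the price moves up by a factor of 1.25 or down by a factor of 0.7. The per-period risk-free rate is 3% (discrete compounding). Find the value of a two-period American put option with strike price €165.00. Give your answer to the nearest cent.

Risk-neutral probability p = (1 + 0.03 − 0.7)/(1.25 − 0.7) = 0.3300/0.5500 = 0.6000
Terminal stock prices: S_uu = 218.8, S_ud = 122.5, S_dd = 68.6
Terminal payoffs (K − S): max(-53.75, 0) = 0, max(42.5, 0) = 42.5, max(96.4, 0) = 96.4
Node u (S = 175): continuation = 1/1.03·[0.6000·0.0000 + 0.4000·42.5000] = 16.5049; exercise value = 0.0000 ≤ continuation, so V_u = 16.5049
Node d (S = 98): continuation = 1/1.03·[0.6000·42.5000 + 0.4000·96.4000] = 62.1942; exercise value = 67.0000 > continuation, so V_d = 67.0000 (exercise)
Node 0 (S = 140): continuation = 1/1.03·[0.6000·16.5049 + 0.4000·67.0000] = 35.6339; exercise value = 25.0000 ≤ continuation, so V_0 = 35.6339

€35.63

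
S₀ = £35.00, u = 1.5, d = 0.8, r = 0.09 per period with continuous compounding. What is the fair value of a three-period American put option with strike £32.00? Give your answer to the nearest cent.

Risk-neutral probability p = (e^0.09 − 0.8)/(1.5 − 0.8) = 0.2942/0.7000 = 0.4202
Terminal stock prices: S_uuu = 118.1, S_uud = 63, S_udd = 33.6, S_ddd = 17.92
Terminal payoffs (K − S): max(-86.12, 0) = 0, max(-31, 0) = 0, max(-1.6, 0) = 0, max(14.08, 0) = 14.08
Node uu (S = 78.75): continuation = e^(−0.09)·[0.4202·0.0000 + 0.5798·0.0000] = 0.0000; exercise value = 0.0000 ≤ continuation, so V_uu = 0.0000
Node ud (S = 42): continuation = e^(−0.09)·[0.4202·0.0000 + 0.5798·0.0000] = 0.0000; exercise value = 0.0000 ≤ continuation, so V_ud = 0.0000
Node dd (S = 22.4): continuation = e^(−0.09)·[0.4202·0.0000 + 0.5798·14.0800] = 7.4603; exercise value = 9.6000 > continuation, so V_dd = 9.6000 (exercise)
Node u (S = 52.5): continuation = e^(−0.09)·[0.4202·0.0000 + 0.5798·0.0000] = 0.0000; exercise value = 0.0000 ≤ continuation, so V_u = 0.0000
Node d (S = 28): continuation = e^(−0.09)·[0.4202·0.0000 + 0.5798·9.6000] = 5.0866; exercise value = 4.0000 ≤ continuation, so V_d = 5.0866
Node 0 (S = 35): continuation = e^(−0.09)·[0.4202·0.0000 + 0.5798·5.0866] = 2.6951; exercise value = 0.0000 ≤ continuation, so V_0 = 2.6951

£2.70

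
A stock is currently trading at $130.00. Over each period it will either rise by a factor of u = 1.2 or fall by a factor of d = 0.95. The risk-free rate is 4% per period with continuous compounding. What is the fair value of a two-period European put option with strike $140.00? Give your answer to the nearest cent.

Risk-neutral probability p = (e^0.04 − 0.95)/(1.2 − 0.95) = 0.0908/0.2500 = 0.3632
Terminal stock prices: S_uu = 187.2, S_ud = 148.2, S_dd = 117.3
Terminal payoffs (K − S): max(-47.2, 0) = 0, max(-8.2, 0) = 0, max(22.67, 0) = 22.67
Node u (S = 156): V_u = e^(−0.04)·[0.3632·0.0000 + 0.6368·0.0000] = 0.0000
Node d (S = 123.5): V_d = e^(−0.04)·[0.3632·0.0000 + 0.6368·22.6750] = 13.8723
Node 0 (S = 130): V_0 = e^(−0.04)·[0.3632·0.0000 + 0.6368·13.8723] = 8.4869

$8.49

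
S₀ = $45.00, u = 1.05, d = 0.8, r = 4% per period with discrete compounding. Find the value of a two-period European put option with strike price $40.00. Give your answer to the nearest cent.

$0.17

Risk-neutral probability p = (1 + 0.04 − 0.8)/(1.05 − 0.8) = 0.2400/0.2500 = 0.9600
Terminal stock prices: S_uu = 49.61, S_ud = 37.8, S_dd = 28.8
Terminal payoffs (K − S): max(-9.613, 0) = 0, max(2.2, 0) = 2.2, max(11.2, 0) = 11.2
Node u (S = 47.25): V_u = 1/1.04·[0.9600·0.0000 + 0.0400·2.2000] = 0.0846
Node d (S = 36): V_d = 1/1.04·[0.9600·2.2000 + 0.0400·11.2000] = 2.4615
Node 0 (S = 45): V_0 = 1/1.04·[0.9600·0.0846 + 0.0400·2.4615] = 0.1728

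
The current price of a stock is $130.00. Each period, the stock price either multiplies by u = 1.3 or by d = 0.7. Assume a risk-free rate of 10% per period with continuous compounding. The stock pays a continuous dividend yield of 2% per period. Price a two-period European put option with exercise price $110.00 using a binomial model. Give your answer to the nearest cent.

$4.95

Per-period risk-free factor R = e^0.1 = 1.1052; dividend-adjusted growth = e^(0.1−0.02) = 1.0833.
Risk-neutral probability p = (1.0833 − 0.7)/(1.3 − 0.7) = 0.3833/0.6000 = 0.6388
Terminal stock prices: S_uu = 219.7, S_ud = 118.3, S_dd = 63.7
Terminal payoffs (K − S): max(-109.7, 0) = 0, max(-8.3, 0) = 0, max(46.3, 0) = 46.3
Node u (S = 169): V_u = e^(−0.1)·[0.6388·0.0000 + 0.3612·0.0000] = 0.0000
Node d (S = 91): V_d = e^(−0.1)·[0.6388·0.0000 + 0.3612·46.3000] = 15.1316
Node 0 (S = 130): V_0 = e^(−0.1)·[0.6388·0.0000 + 0.3612·15.1316] = 4.9453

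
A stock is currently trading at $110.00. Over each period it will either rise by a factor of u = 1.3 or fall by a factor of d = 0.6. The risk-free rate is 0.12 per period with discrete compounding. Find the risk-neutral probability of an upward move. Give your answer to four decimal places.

Risk-neutral probability p = (1 + 0.12 − 0.6)/(1.3 − 0.6) = 0.5200/0.7000 = 0.7429

p = 0.7429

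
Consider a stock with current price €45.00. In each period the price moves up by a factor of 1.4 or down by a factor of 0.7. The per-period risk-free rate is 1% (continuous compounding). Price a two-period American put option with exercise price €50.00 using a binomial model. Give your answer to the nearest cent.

Risk-neutral probability p = (e^0.01 − 0.7)/(1.4 − 0.7) = 0.3101/0.7000 = 0.4429
Terminal stock prices: S_uu = 88.2, S_ud = 44.1, S_dd = 22.05
Terminal payoffs (K − S): max(-38.2, 0) = 0, max(5.9, 0) = 5.9, max(27.95, 0) = 27.95
Node u (S = 63): continuation = e^(−0.01)·[0.4429·0.0000 + 0.5571·5.9000] = 3.2540; exercise value = 0.0000 ≤ continuation, so V_u = 3.2540
Node d (S = 31.5): continuation = e^(−0.01)·[0.4429·5.9000 + 0.5571·27.9500] = 18.0025; exercise value = 18.5000 > continuation, so V_d = 18.5000 (exercise)
Node 0 (S = 45): continuation = e^(−0.01)·[0.4429·3.2540 + 0.5571·18.5000] = 11.6302; exercise value = 5.0000 ≤ continuation, so V_0 = 11.6302

€11.63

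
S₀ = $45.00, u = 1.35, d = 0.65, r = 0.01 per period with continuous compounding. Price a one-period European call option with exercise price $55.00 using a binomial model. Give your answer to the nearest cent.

Risk-neutral probability p = (e^0.01 − 0.65)/(1.35 − 0.65) = 0.3601/0.7000 = 0.5144
Terminal stock prices: S_u = 60.75, S_d = 29.25
Terminal payoffs (S − K): max(5.75, 0) = 5.75, max(-25.75, 0) = 0
Node 0 (S = 45): V_0 = e^(−0.01)·[0.5144·5.7500 + 0.4856·0.0000] = 2.9281

$2.93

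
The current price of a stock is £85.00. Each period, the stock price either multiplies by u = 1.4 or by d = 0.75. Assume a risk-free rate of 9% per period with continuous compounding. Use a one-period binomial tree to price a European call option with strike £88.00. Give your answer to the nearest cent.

£15.00

Risk-neutral probability p = (e^0.09 − 0.75)/(1.4 − 0.75) = 0.3442/0.6500 = 0.5295
Terminal stock prices: S_u = 119, S_d = 63.75
Terminal payoffs (S − K): max(31, 0) = 31, max(-24.25, 0) = 0
Node 0 (S = 85): V_0 = e^(−0.09)·[0.5295·31.0000 + 0.4705·0.0000] = 15.0017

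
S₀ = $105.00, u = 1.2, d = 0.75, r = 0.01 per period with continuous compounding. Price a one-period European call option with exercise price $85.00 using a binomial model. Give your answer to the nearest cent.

Risk-neutral probability p = (e^0.01 − 0.75)/(1.2 − 0.75) = 0.2601/0.4500 = 0.5779
Terminal stock prices: S_u = 126, S_d = 78.75
Terminal payoffs (S − K): max(41, 0) = 41, max(-6.25, 0) = 0
Node 0 (S = 105): V_0 = e^(−0.01)·[0.5779·41.0000 + 0.4221·0.0000] = 23.4577

$23.46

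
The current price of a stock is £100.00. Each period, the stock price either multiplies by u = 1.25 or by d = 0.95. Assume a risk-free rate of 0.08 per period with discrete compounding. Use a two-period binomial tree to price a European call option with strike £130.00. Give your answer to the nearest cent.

Risk-neutral probability p = (1 + 0.08 − 0.95)/(1.25 − 0.95) = 0.1300/0.3000 = 0.4333
Terminal stock prices: S_uu = 156.2, S_ud = 118.8, S_dd = 90.25
Terminal payoffs (S − K): max(26.25, 0) = 26.25, max(-11.25, 0) = 0, max(-39.75, 0) = 0
Node u (S = 125): V_u = 1/1.08·[0.4333·26.2500 + 0.5667·0.0000] = 10.5324
Node d (S = 95): V_d = 1/1.08·[0.4333·0.0000 + 0.5667·0.0000] = 0.0000
Node 0 (S = 100): V_0 = 1/1.08·[0.4333·10.5324 + 0.5667·0.0000] = 4.2260

£4.23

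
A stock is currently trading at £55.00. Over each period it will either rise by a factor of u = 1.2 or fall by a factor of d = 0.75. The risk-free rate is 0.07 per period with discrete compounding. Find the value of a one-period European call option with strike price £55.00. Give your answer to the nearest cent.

Risk-neutral probability p = (1 + 0.07 − 0.75)/(1.2 − 0.75) = 0.3200/0.4500 = 0.7111
Terminal stock prices: S_u = 66, S_d = 41.25
Terminal payoffs (S − K): max(11, 0) = 11, max(-13.75, 0) = 0
Node 0 (S = 55): V_0 = 1/1.07·[0.7111·11.0000 + 0.2889·0.0000] = 7.3105

£7.31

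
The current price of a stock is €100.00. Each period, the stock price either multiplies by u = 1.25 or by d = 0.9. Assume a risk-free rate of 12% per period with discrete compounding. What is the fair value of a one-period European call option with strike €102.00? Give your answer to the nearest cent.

Risk-neutral probability p = (1 + 0.12 − 0.9)/(1.25 − 0.9) = 0.2200/0.3500 = 0.6286
Terminal stock prices: S_u = 125, S_d = 90
Terminal payoffs (S − K): max(23, 0) = 23, max(-12, 0) = 0
Node 0 (S = 100): V_0 = 1/1.12·[0.6286·23.0000 + 0.3714·0.0000] = 12.9082

€12.91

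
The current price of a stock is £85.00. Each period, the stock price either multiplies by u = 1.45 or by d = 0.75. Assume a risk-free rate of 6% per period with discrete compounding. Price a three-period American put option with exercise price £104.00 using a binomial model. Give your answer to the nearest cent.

Risk-neutral probability p = (1 + 0.06 − 0.75)/(1.45 − 0.75) = 0.3100/0.7000 = 0.4429
Terminal stock prices: S_uuu = 259.1, S_uud = 134, S_udd = 69.33, S_ddd = 35.86
Terminal payoffs (K − S): max(-155.1, 0) = 0, max(-30.03, 0) = 0, max(34.67, 0) = 34.67, max(68.14, 0) = 68.14
Node uu (S = 178.7): continuation = 1/1.06·[0.4429·0.0000 + 0.5571·0.0000] = 0.0000; exercise value = 0.0000 ≤ continuation, so V_uu = 0.0000
Node ud (S = 92.44): continuation = 1/1.06·[0.4429·0.0000 + 0.5571·34.6719] = 18.2238; exercise value = 11.5625 ≤ continuation, so V_ud = 18.2238
Node dd (S = 47.81): continuation = 1/1.06·[0.4429·34.6719 + 0.5571·68.1406] = 50.3007; exercise value = 56.1875 > continuation, so V_dd = 56.1875 (exercise)
Node u (S = 123.2): continuation = 1/1.06·[0.4429·0.0000 + 0.5571·18.2238] = 9.5785; exercise value = 0.0000 ≤ continuation, so V_u = 9.5785
Node d (S = 63.75): continuation = 1/1.06·[0.4429·18.2238 + 0.5571·56.1875] = 37.1462; exercise value = 40.2500 > continuation, so V_d = 40.2500 (exercise)
Node 0 (S = 85): continuation = 1/1.06·[0.4429·9.5785 + 0.5571·40.2500] = 25.1575; exercise value = 19.0000 ≤ continuation, so V_0 = 25.1575

£25.16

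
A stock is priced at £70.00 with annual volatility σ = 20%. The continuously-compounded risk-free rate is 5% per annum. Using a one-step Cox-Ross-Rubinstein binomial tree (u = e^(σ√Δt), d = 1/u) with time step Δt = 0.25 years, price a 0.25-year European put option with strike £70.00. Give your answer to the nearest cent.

CRR parameters: u = e^(σ√Δt) = e^(0.2·√0.25) = 1.1052, d = 1/u = 0.9048
Per-period rate: rΔt = 0.05·0.25 = 0.0125, so R = e^0.0125 = 1.0126
Risk-neutral probability p = (e^0.0125 − 0.9048)/(1.1052 − 0.9048) = 0.1077/0.2003 = 0.5378
Terminal stock prices: S_u = 77.36, S_d = 63.34
Terminal payoffs (K − S): max(-7.362, 0) = 0, max(6.661, 0) = 6.661
Node 0 (S = 70): V_0 = e^(−0.0125)·[0.5378·0.0000 + 0.4622·6.6614] = 3.0406

£3.04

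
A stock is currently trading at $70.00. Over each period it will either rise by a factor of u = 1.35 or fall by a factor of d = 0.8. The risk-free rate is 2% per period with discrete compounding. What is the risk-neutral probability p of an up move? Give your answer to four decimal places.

Risk-neutral probability p = (1 + 0.02 − 0.8)/(1.35 − 0.8) = 0.2200/0.5500 = 0.4000

p = 0.4000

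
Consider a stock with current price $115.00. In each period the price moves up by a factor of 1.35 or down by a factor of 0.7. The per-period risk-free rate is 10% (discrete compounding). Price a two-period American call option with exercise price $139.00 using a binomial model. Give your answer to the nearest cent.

$22.09

Risk-neutral probability p = (1 + 0.1 − 0.7)/(1.35 − 0.7) = 0.4000/0.6500 = 0.6154
Terminal stock prices: S_uu = 209.6, S_ud = 108.7, S_dd = 56.35
Terminal payoffs (S − K): max(70.59, 0) = 70.59, max(-30.33, 0) = 0, max(-82.65, 0) = 0
Node u (S = 155.2): continuation = 1/1.1·[0.6154·70.5875 + 0.3846·0.0000] = 39.4895; exercise value = 16.2500 ≤ continuation, so V_u = 39.4895
Node d (S = 80.5): continuation = 1/1.1·[0.6154·0.0000 + 0.3846·0.0000] = 0.0000; exercise value = 0.0000 ≤ continuation, so V_d = 0.0000
Node 0 (S = 115): continuation = 1/1.1·[0.6154·39.4895 + 0.3846·0.0000] = 22.0920; exercise value = 0.0000 ≤ continuation, so V_0 = 22.0920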